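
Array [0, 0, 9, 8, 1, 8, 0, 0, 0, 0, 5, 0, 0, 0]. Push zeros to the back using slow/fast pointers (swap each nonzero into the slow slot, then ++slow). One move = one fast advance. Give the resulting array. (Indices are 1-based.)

[9, 8, 1, 8, 5, 0, 0, 0, 0, 0, 0, 0, 0, 0]

(s=1,f=1) a[fast]=0 → fast++
(s=1,f=2) a[fast]=0 → fast++
(s=1,f=3) a[fast]=9≠0 swap→a[1]=9 → slow++,fast++
(s=2,f=4) a[fast]=8≠0 swap→a[2]=8 → slow++,fast++
(s=3,f=5) a[fast]=1≠0 swap→a[3]=1 → slow++,fast++
(s=4,f=6) a[fast]=8≠0 swap→a[4]=8 → slow++,fast++
(s=5,f=7) a[fast]=0 → fast++
(s=5,f=8) a[fast]=0 → fast++
(s=5,f=9) a[fast]=0 → fast++
(s=5,f=10) a[fast]=0 → fast++
(s=5,f=11) a[fast]=5≠0 swap→a[5]=5 → slow++,fast++
(s=6,f=12) a[fast]=0 → fast++
(s=6,f=13) a[fast]=0 → fast++
(s=6,f=14) a[fast]=0 → fast++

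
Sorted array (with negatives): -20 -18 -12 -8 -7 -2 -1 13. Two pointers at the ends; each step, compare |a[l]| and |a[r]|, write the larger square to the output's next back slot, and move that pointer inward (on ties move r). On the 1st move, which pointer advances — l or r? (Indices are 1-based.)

l=1 r=8: |-20|>|13| out[8]=400, l++

l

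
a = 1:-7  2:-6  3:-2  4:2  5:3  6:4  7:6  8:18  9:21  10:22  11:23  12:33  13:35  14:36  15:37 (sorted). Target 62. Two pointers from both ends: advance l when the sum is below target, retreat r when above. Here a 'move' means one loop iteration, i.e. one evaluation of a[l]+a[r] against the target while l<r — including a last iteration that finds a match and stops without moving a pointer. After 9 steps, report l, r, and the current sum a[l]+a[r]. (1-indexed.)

l=10, r=15, sum=59

[1,15] -7+37=30 <62 → l++
[2,15] -6+37=31 <62 → l++
[3,15] -2+37=35 <62 → l++
[4,15] 2+37=39 <62 → l++
[5,15] 3+37=40 <62 → l++
[6,15] 4+37=41 <62 → l++
[7,15] 6+37=43 <62 → l++
[8,15] 18+37=55 <62 → l++
[9,15] 21+37=58 <62 → l++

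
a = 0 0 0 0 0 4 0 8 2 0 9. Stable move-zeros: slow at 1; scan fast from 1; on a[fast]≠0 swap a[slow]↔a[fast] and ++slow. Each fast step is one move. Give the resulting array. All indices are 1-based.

[4, 8, 2, 9, 0, 0, 0, 0, 0, 0, 0]

slow=1 fast=1: a[fast]=0, fast++
slow=1 fast=2: a[fast]=0, fast++
slow=1 fast=3: a[fast]=0, fast++
slow=1 fast=4: a[fast]=0, fast++
slow=1 fast=5: a[fast]=0, fast++
slow=1 fast=6: a[fast]=4≠0 swap→a[1]=4, slow++,fast++
slow=2 fast=7: a[fast]=0, fast++
slow=2 fast=8: a[fast]=8≠0 swap→a[2]=8, slow++,fast++
slow=3 fast=9: a[fast]=2≠0 swap→a[3]=2, slow++,fast++
slow=4 fast=10: a[fast]=0, fast++
slow=4 fast=11: a[fast]=9≠0 swap→a[4]=9, slow++,fast++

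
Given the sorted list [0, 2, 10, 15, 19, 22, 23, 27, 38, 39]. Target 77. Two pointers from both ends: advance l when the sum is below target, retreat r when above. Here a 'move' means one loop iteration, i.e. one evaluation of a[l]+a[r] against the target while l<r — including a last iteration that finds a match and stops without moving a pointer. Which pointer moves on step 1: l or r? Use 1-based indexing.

[1,10] 0+39=39 <77 → l++

l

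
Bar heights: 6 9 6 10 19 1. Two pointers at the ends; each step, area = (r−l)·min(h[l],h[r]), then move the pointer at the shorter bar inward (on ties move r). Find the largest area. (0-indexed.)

max area = 27

l=0 r=5: min(6,1)*5=5 best=5 *, r--
l=0 r=4: min(6,19)*4=24 best=24 *, l++
l=1 r=4: min(9,19)*3=27 best=27 *, l++
l=2 r=4: min(6,19)*2=12 best=27, l++
l=3 r=4: min(10,19)*1=10 best=27, l++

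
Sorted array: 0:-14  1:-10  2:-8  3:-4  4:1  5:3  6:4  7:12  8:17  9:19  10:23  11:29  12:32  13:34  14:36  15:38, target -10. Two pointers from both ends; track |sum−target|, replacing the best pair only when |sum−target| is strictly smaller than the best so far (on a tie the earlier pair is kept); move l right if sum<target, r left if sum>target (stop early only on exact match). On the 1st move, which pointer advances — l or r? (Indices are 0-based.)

r

l=0 r=15: -14+38=24 d=34 *, r--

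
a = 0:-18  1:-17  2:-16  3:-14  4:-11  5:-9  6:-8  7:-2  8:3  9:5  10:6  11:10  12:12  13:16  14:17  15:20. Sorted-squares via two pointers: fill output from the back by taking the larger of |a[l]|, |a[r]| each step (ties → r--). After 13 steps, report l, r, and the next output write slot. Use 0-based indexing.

l=7, r=9, next write slot=2

l=0 r=15: |-18|<=|20| out[15]=400, r--
l=0 r=14: |-18|>|17| out[14]=324, l++
l=1 r=14: |-17|<=|17| out[13]=289, r--
l=1 r=13: |-17|>|16| out[12]=289, l++
l=2 r=13: |-16|<=|16| out[11]=256, r--
l=2 r=12: |-16|>|12| out[10]=256, l++
l=3 r=12: |-14|>|12| out[9]=196, l++
l=4 r=12: |-11|<=|12| out[8]=144, r--
l=4 r=11: |-11|>|10| out[7]=121, l++
l=5 r=11: |-9|<=|10| out[6]=100, r--
l=5 r=10: |-9|>|6| out[5]=81, l++
l=6 r=10: |-8|>|6| out[4]=64, l++
l=7 r=10: |-2|<=|6| out[3]=36, r--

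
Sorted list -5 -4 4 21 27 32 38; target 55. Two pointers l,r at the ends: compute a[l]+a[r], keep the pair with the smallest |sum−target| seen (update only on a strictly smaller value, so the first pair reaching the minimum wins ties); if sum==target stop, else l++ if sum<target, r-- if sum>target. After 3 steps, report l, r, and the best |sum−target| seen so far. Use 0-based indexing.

[0,6] -5+38=33 d=22 * → l++
[1,6] -4+38=34 d=21 * → l++
[2,6] 4+38=42 d=13 * → l++

l=3, r=6, best |Δ|=13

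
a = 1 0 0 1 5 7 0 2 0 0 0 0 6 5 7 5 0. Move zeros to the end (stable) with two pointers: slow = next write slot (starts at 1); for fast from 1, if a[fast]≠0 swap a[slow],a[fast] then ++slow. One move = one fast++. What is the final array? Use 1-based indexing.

[1, 1, 5, 7, 2, 6, 5, 7, 5, 0, 0, 0, 0, 0, 0, 0, 0]

(s=1,f=1) a[fast]=1≠0 swap→a[1]=1 → slow++,fast++
(s=2,f=2) a[fast]=0 → fast++
(s=2,f=3) a[fast]=0 → fast++
(s=2,f=4) a[fast]=1≠0 swap→a[2]=1 → slow++,fast++
(s=3,f=5) a[fast]=5≠0 swap→a[3]=5 → slow++,fast++
(s=4,f=6) a[fast]=7≠0 swap→a[4]=7 → slow++,fast++
(s=5,f=7) a[fast]=0 → fast++
(s=5,f=8) a[fast]=2≠0 swap→a[5]=2 → slow++,fast++
(s=6,f=9) a[fast]=0 → fast++
(s=6,f=10) a[fast]=0 → fast++
(s=6,f=11) a[fast]=0 → fast++
(s=6,f=12) a[fast]=0 → fast++
(s=6,f=13) a[fast]=6≠0 swap→a[6]=6 → slow++,fast++
(s=7,f=14) a[fast]=5≠0 swap→a[7]=5 → slow++,fast++
(s=8,f=15) a[fast]=7≠0 swap→a[8]=7 → slow++,fast++
(s=9,f=16) a[fast]=5≠0 swap→a[9]=5 → slow++,fast++
(s=10,f=17) a[fast]=0 → fast++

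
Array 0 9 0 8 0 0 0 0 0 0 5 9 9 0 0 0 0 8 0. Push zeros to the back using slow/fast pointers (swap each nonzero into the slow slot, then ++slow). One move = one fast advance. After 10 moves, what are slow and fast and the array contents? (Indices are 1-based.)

slow=1 fast=1: a[fast]=0, fast++
slow=1 fast=2: a[fast]=9≠0 swap→a[1]=9, slow++,fast++
slow=2 fast=3: a[fast]=0, fast++
slow=2 fast=4: a[fast]=8≠0 swap→a[2]=8, slow++,fast++
slow=3 fast=5: a[fast]=0, fast++
slow=3 fast=6: a[fast]=0, fast++
slow=3 fast=7: a[fast]=0, fast++
slow=3 fast=8: a[fast]=0, fast++
slow=3 fast=9: a[fast]=0, fast++
slow=3 fast=10: a[fast]=0, fast++

slow=3, fast=11, a=[9, 8, 0, 0, 0, 0, 0, 0, 0, 0, 5, 9, 9, 0, 0, 0, 0, 8, 0]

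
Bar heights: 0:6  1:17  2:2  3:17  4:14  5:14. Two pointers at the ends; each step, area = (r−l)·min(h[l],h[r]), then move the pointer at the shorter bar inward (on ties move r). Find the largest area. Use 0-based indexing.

max area = 56

l=0 r=5: min(6,14)*5=30 best=30 *, l++
l=1 r=5: min(17,14)*4=56 best=56 *, r--
l=1 r=4: min(17,14)*3=42 best=56, r--
l=1 r=3: min(17,17)*2=34 best=56, r--
l=1 r=2: min(17,2)*1=2 best=56, r--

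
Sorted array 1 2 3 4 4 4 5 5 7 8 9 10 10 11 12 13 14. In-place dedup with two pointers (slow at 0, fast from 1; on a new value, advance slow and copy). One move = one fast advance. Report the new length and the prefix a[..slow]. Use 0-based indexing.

length 13; prefix = [1, 2, 3, 4, 5, 7, 8, 9, 10, 11, 12, 13, 14]

(s=0,f=1) a[fast]=2≠a[slow]=1 write a[1]=2 → slow++,fast++
(s=1,f=2) a[fast]=3≠a[slow]=2 write a[2]=3 → slow++,fast++
(s=2,f=3) a[fast]=4≠a[slow]=3 write a[3]=4 → slow++,fast++
(s=3,f=4) a[fast]=4=a[slow] dup → fast++
(s=3,f=5) a[fast]=4=a[slow] dup → fast++
(s=3,f=6) a[fast]=5≠a[slow]=4 write a[4]=5 → slow++,fast++
(s=4,f=7) a[fast]=5=a[slow] dup → fast++
(s=4,f=8) a[fast]=7≠a[slow]=5 write a[5]=7 → slow++,fast++
(s=5,f=9) a[fast]=8≠a[slow]=7 write a[6]=8 → slow++,fast++
(s=6,f=10) a[fast]=9≠a[slow]=8 write a[7]=9 → slow++,fast++
(s=7,f=11) a[fast]=10≠a[slow]=9 write a[8]=10 → slow++,fast++
(s=8,f=12) a[fast]=10=a[slow] dup → fast++
(s=8,f=13) a[fast]=11≠a[slow]=10 write a[9]=11 → slow++,fast++
(s=9,f=14) a[fast]=12≠a[slow]=11 write a[10]=12 → slow++,fast++
(s=10,f=15) a[fast]=13≠a[slow]=12 write a[11]=13 → slow++,fast++
(s=11,f=16) a[fast]=14≠a[slow]=13 write a[12]=14 → slow++,fast++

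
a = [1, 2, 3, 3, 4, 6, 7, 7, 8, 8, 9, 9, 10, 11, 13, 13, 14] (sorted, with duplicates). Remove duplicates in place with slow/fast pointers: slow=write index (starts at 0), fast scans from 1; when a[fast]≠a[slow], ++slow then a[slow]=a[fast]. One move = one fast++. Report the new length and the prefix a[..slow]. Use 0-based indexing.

length 12; prefix = [1, 2, 3, 4, 6, 7, 8, 9, 10, 11, 13, 14]

slow=0 fast=1: a[fast]=2≠a[slow]=1 write a[1]=2, slow++,fast++
slow=1 fast=2: a[fast]=3≠a[slow]=2 write a[2]=3, slow++,fast++
slow=2 fast=3: a[fast]=3=a[slow] dup, fast++
slow=2 fast=4: a[fast]=4≠a[slow]=3 write a[3]=4, slow++,fast++
slow=3 fast=5: a[fast]=6≠a[slow]=4 write a[4]=6, slow++,fast++
slow=4 fast=6: a[fast]=7≠a[slow]=6 write a[5]=7, slow++,fast++
slow=5 fast=7: a[fast]=7=a[slow] dup, fast++
slow=5 fast=8: a[fast]=8≠a[slow]=7 write a[6]=8, slow++,fast++
slow=6 fast=9: a[fast]=8=a[slow] dup, fast++
slow=6 fast=10: a[fast]=9≠a[slow]=8 write a[7]=9, slow++,fast++
slow=7 fast=11: a[fast]=9=a[slow] dup, fast++
slow=7 fast=12: a[fast]=10≠a[slow]=9 write a[8]=10, slow++,fast++
slow=8 fast=13: a[fast]=11≠a[slow]=10 write a[9]=11, slow++,fast++
slow=9 fast=14: a[fast]=13≠a[slow]=11 write a[10]=13, slow++,fast++
slow=10 fast=15: a[fast]=13=a[slow] dup, fast++
slow=10 fast=16: a[fast]=14≠a[slow]=13 write a[11]=14, slow++,fast++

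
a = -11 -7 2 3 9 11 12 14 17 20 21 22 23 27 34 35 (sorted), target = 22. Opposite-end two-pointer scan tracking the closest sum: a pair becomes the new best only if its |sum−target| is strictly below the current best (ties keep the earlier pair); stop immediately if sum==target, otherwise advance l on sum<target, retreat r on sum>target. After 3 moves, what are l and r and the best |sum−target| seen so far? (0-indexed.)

l=0 r=15: -11+35=24 d=2 *, r--
l=0 r=14: -11+34=23 d=1 *, r--
l=0 r=13: -11+27=16 d=6, l++

l=1, r=13, best |Δ|=1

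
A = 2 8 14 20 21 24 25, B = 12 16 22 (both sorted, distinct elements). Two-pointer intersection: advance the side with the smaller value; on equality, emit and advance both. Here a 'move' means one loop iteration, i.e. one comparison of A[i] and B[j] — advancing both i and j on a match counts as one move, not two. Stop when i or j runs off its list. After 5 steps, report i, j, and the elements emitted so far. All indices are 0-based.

i=0 j=0: 2<12, i++
i=1 j=0: 8<12, i++
i=2 j=0: 14>12, j++
i=2 j=1: 14<16, i++
i=3 j=1: 20>16, j++

i=3, j=2, emitted=[]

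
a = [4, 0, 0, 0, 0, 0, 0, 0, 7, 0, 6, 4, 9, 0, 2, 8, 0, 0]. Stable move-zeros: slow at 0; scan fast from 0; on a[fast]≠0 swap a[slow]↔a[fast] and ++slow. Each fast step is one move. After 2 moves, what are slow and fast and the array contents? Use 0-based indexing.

(s=0,f=0) a[fast]=4≠0 swap→a[0]=4 → slow++,fast++
(s=1,f=1) a[fast]=0 → fast++

slow=1, fast=2, a=[4, 0, 0, 0, 0, 0, 0, 0, 7, 0, 6, 4, 9, 0, 2, 8, 0, 0]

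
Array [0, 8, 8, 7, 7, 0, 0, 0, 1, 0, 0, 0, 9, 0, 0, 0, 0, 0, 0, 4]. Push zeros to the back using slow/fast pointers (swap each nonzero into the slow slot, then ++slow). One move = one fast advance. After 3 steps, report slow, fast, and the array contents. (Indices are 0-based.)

(s=0,f=0) a[fast]=0 → fast++
(s=0,f=1) a[fast]=8≠0 swap→a[0]=8 → slow++,fast++
(s=1,f=2) a[fast]=8≠0 swap→a[1]=8 → slow++,fast++

slow=2, fast=3, a=[8, 8, 0, 7, 7, 0, 0, 0, 1, 0, 0, 0, 9, 0, 0, 0, 0, 0, 0, 4]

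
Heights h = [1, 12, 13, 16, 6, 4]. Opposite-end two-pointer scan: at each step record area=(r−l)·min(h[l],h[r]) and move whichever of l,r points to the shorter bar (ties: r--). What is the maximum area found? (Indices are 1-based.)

l=1 r=6: min(1,4)*5=5 best=5 *, l++
l=2 r=6: min(12,4)*4=16 best=16 *, r--
l=2 r=5: min(12,6)*3=18 best=18 *, r--
l=2 r=4: min(12,16)*2=24 best=24 *, l++
l=3 r=4: min(13,16)*1=13 best=24, l++

max area = 24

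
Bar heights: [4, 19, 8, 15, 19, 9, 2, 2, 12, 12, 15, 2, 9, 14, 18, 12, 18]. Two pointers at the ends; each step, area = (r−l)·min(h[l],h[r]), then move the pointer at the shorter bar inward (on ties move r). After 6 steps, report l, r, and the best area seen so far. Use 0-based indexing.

[0,16] min(4,18)*16=64 best=64 * → l++
[1,16] min(19,18)*15=270 best=270 * → r--
[1,15] min(19,12)*14=168 best=270 → r--
[1,14] min(19,18)*13=234 best=270 → r--
[1,13] min(19,14)*12=168 best=270 → r--
[1,12] min(19,9)*11=99 best=270 → r--

l=1, r=11, best area=270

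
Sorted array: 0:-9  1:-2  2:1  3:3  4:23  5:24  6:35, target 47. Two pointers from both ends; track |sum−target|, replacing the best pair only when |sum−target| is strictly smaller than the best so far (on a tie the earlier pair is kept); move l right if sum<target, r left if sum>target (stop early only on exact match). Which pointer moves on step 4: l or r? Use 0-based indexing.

l

[0,6] -9+35=26 d=21 * → l++
[1,6] -2+35=33 d=14 * → l++
[2,6] 1+35=36 d=11 * → l++
[3,6] 3+35=38 d=9 * → l++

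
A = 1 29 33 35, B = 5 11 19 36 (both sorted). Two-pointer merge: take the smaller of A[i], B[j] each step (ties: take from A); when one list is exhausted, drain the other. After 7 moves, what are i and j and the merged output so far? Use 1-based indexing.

i=1 j=1: A[i]=1<=B[j]=5 take 1, i++
i=2 j=1: A[i]=29>B[j]=5 take 5, j++
i=2 j=2: A[i]=29>B[j]=11 take 11, j++
i=2 j=3: A[i]=29>B[j]=19 take 19, j++
i=2 j=4: A[i]=29<=B[j]=36 take 29, i++
i=3 j=4: A[i]=33<=B[j]=36 take 33, i++
i=4 j=4: A[i]=35<=B[j]=36 take 35, i++

i=5, j=4, merged so far=[1, 5, 11, 19, 29, 33, 35]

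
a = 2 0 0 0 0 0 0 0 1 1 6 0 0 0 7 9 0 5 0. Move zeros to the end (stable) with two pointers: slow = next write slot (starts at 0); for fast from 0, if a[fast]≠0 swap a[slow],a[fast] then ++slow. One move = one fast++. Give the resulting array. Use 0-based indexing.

[2, 1, 1, 6, 7, 9, 5, 0, 0, 0, 0, 0, 0, 0, 0, 0, 0, 0, 0]

slow=0 fast=0: a[fast]=2≠0 swap→a[0]=2, slow++,fast++
slow=1 fast=1: a[fast]=0, fast++
slow=1 fast=2: a[fast]=0, fast++
slow=1 fast=3: a[fast]=0, fast++
slow=1 fast=4: a[fast]=0, fast++
slow=1 fast=5: a[fast]=0, fast++
slow=1 fast=6: a[fast]=0, fast++
slow=1 fast=7: a[fast]=0, fast++
slow=1 fast=8: a[fast]=1≠0 swap→a[1]=1, slow++,fast++
slow=2 fast=9: a[fast]=1≠0 swap→a[2]=1, slow++,fast++
slow=3 fast=10: a[fast]=6≠0 swap→a[3]=6, slow++,fast++
slow=4 fast=11: a[fast]=0, fast++
slow=4 fast=12: a[fast]=0, fast++
slow=4 fast=13: a[fast]=0, fast++
slow=4 fast=14: a[fast]=7≠0 swap→a[4]=7, slow++,fast++
slow=5 fast=15: a[fast]=9≠0 swap→a[5]=9, slow++,fast++
slow=6 fast=16: a[fast]=0, fast++
slow=6 fast=17: a[fast]=5≠0 swap→a[6]=5, slow++,fast++
slow=7 fast=18: a[fast]=0, fast++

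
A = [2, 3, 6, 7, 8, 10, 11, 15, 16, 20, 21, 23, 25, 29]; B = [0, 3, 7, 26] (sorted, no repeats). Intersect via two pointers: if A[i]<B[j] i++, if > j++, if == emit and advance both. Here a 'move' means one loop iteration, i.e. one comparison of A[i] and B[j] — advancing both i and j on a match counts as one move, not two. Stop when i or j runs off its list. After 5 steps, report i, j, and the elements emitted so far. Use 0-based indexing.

i=4, j=3, emitted=[3, 7]

[i=0,j=0] 2>0 → j++
[i=0,j=1] 2<3 → i++
[i=1,j=1] 3==3 emit → i++,j++
[i=2,j=2] 6<7 → i++
[i=3,j=2] 7==7 emit → i++,j++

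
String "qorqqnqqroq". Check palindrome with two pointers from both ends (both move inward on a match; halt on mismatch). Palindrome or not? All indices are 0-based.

palindrome

l=0 r=10: 'q'=='q', l++,r--
l=1 r=9: 'o'=='o', l++,r--
l=2 r=8: 'r'=='r', l++,r--
l=3 r=7: 'q'=='q', l++,r--
l=4 r=6: 'q'=='q', l++,r--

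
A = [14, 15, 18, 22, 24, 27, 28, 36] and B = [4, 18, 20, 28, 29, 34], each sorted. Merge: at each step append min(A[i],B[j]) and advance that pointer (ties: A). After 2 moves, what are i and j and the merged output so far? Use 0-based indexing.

i=0 j=0: A[i]=14>B[j]=4 take 4, j++
i=0 j=1: A[i]=14<=B[j]=18 take 14, i++

i=1, j=1, merged so far=[4, 14]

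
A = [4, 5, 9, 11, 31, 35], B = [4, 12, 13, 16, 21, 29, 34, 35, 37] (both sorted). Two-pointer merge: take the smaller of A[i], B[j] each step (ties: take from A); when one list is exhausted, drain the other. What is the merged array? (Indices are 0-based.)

i=0 j=0: A[i]=4<=B[j]=4 take 4, i++
i=1 j=0: A[i]=5>B[j]=4 take 4, j++
i=1 j=1: A[i]=5<=B[j]=12 take 5, i++
i=2 j=1: A[i]=9<=B[j]=12 take 9, i++
i=3 j=1: A[i]=11<=B[j]=12 take 11, i++
i=4 j=1: A[i]=31>B[j]=12 take 12, j++
i=4 j=2: A[i]=31>B[j]=13 take 13, j++
i=4 j=3: A[i]=31>B[j]=16 take 16, j++
i=4 j=4: A[i]=31>B[j]=21 take 21, j++
i=4 j=5: A[i]=31>B[j]=29 take 29, j++
i=4 j=6: A[i]=31<=B[j]=34 take 31, i++
i=5 j=6: A[i]=35>B[j]=34 take 34, j++
i=5 j=7: A[i]=35<=B[j]=35 take 35, i++
i=6 j=7: A done, take B[j]=35, j++
i=6 j=8: A done, take B[j]=37, j++

[4, 4, 5, 9, 11, 12, 13, 16, 21, 29, 31, 34, 35, 35, 37]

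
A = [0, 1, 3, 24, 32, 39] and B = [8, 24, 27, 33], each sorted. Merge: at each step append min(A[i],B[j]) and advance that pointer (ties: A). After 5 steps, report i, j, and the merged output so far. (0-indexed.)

i=4, j=1, merged so far=[0, 1, 3, 8, 24]

i=0 j=0: A[i]=0<=B[j]=8 take 0, i++
i=1 j=0: A[i]=1<=B[j]=8 take 1, i++
i=2 j=0: A[i]=3<=B[j]=8 take 3, i++
i=3 j=0: A[i]=24>B[j]=8 take 8, j++
i=3 j=1: A[i]=24<=B[j]=24 take 24, i++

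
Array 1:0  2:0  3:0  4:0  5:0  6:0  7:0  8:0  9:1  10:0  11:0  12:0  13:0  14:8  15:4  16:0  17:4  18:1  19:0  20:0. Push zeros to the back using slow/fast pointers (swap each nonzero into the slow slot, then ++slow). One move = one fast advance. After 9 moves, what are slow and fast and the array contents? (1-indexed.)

slow=1 fast=1: a[fast]=0, fast++
slow=1 fast=2: a[fast]=0, fast++
slow=1 fast=3: a[fast]=0, fast++
slow=1 fast=4: a[fast]=0, fast++
slow=1 fast=5: a[fast]=0, fast++
slow=1 fast=6: a[fast]=0, fast++
slow=1 fast=7: a[fast]=0, fast++
slow=1 fast=8: a[fast]=0, fast++
slow=1 fast=9: a[fast]=1≠0 swap→a[1]=1, slow++,fast++

slow=2, fast=10, a=[1, 0, 0, 0, 0, 0, 0, 0, 0, 0, 0, 0, 0, 8, 4, 0, 4, 1, 0, 0]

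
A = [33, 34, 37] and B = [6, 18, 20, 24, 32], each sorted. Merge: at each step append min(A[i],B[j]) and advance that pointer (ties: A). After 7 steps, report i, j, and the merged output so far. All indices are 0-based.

[i=0,j=0] A[i]=33>B[j]=6 take 6 → j++
[i=0,j=1] A[i]=33>B[j]=18 take 18 → j++
[i=0,j=2] A[i]=33>B[j]=20 take 20 → j++
[i=0,j=3] A[i]=33>B[j]=24 take 24 → j++
[i=0,j=4] A[i]=33>B[j]=32 take 32 → j++
[i=0,j=5] B done, take A[i]=33 → i++
[i=1,j=5] B done, take A[i]=34 → i++

i=2, j=5, merged so far=[6, 18, 20, 24, 32, 33, 34]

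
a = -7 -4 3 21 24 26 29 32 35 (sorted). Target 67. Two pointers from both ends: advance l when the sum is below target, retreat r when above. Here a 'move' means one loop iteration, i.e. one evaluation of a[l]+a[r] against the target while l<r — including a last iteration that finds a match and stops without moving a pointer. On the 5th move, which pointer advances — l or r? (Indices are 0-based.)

[0,8] -7+35=28 <67 → l++
[1,8] -4+35=31 <67 → l++
[2,8] 3+35=38 <67 → l++
[3,8] 21+35=56 <67 → l++
[4,8] 24+35=59 <67 → l++

l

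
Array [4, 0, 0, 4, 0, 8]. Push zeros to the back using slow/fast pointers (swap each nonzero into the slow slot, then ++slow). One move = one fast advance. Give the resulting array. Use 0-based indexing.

(s=0,f=0) a[fast]=4≠0 swap→a[0]=4 → slow++,fast++
(s=1,f=1) a[fast]=0 → fast++
(s=1,f=2) a[fast]=0 → fast++
(s=1,f=3) a[fast]=4≠0 swap→a[1]=4 → slow++,fast++
(s=2,f=4) a[fast]=0 → fast++
(s=2,f=5) a[fast]=8≠0 swap→a[2]=8 → slow++,fast++

[4, 4, 8, 0, 0, 0]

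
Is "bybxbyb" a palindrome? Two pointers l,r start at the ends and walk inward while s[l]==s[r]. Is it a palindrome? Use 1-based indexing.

palindrome

[1,7] 'b'=='b' → l++,r--
[2,6] 'y'=='y' → l++,r--
[3,5] 'b'=='b' → l++,r--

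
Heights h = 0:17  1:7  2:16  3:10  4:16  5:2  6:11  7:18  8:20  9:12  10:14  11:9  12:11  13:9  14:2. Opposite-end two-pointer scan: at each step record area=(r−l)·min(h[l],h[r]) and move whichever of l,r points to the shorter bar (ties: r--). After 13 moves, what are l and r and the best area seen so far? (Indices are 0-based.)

l=0 r=14: min(17,2)*14=28 best=28 *, r--
l=0 r=13: min(17,9)*13=117 best=117 *, r--
l=0 r=12: min(17,11)*12=132 best=132 *, r--
l=0 r=11: min(17,9)*11=99 best=132, r--
l=0 r=10: min(17,14)*10=140 best=140 *, r--
l=0 r=9: min(17,12)*9=108 best=140, r--
l=0 r=8: min(17,20)*8=136 best=140, l++
l=1 r=8: min(7,20)*7=49 best=140, l++
l=2 r=8: min(16,20)*6=96 best=140, l++
l=3 r=8: min(10,20)*5=50 best=140, l++
l=4 r=8: min(16,20)*4=64 best=140, l++
l=5 r=8: min(2,20)*3=6 best=140, l++
l=6 r=8: min(11,20)*2=22 best=140, l++

l=7, r=8, best area=140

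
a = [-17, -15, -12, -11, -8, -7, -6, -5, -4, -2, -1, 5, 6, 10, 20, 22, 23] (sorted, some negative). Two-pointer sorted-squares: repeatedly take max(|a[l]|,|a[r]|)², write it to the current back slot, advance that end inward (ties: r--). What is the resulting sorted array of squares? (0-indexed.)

[0,16] |-17|<=|23| out[16]=529 → r--
[0,15] |-17|<=|22| out[15]=484 → r--
[0,14] |-17|<=|20| out[14]=400 → r--
[0,13] |-17|>|10| out[13]=289 → l++
[1,13] |-15|>|10| out[12]=225 → l++
[2,13] |-12|>|10| out[11]=144 → l++
[3,13] |-11|>|10| out[10]=121 → l++
[4,13] |-8|<=|10| out[9]=100 → r--
[4,12] |-8|>|6| out[8]=64 → l++
[5,12] |-7|>|6| out[7]=49 → l++
[6,12] |-6|<=|6| out[6]=36 → r--
[6,11] |-6|>|5| out[5]=36 → l++
[7,11] |-5|<=|5| out[4]=25 → r--
[7,10] |-5|>|-1| out[3]=25 → l++
[8,10] |-4|>|-1| out[2]=16 → l++
[9,10] |-2|>|-1| out[1]=4 → l++
[10,10] |-1|<=|-1| out[0]=1 → r--

[1, 4, 16, 25, 25, 36, 36, 49, 64, 100, 121, 144, 225, 289, 400, 484, 529]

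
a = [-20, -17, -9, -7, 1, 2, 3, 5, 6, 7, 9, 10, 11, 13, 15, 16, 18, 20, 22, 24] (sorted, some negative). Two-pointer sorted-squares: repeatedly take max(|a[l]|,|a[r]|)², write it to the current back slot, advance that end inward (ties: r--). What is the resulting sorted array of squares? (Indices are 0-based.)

[1, 4, 9, 25, 36, 49, 49, 81, 81, 100, 121, 169, 225, 256, 289, 324, 400, 400, 484, 576]

[0,19] |-20|<=|24| out[19]=576 → r--
[0,18] |-20|<=|22| out[18]=484 → r--
[0,17] |-20|<=|20| out[17]=400 → r--
[0,16] |-20|>|18| out[16]=400 → l++
[1,16] |-17|<=|18| out[15]=324 → r--
[1,15] |-17|>|16| out[14]=289 → l++
[2,15] |-9|<=|16| out[13]=256 → r--
[2,14] |-9|<=|15| out[12]=225 → r--
[2,13] |-9|<=|13| out[11]=169 → r--
[2,12] |-9|<=|11| out[10]=121 → r--
[2,11] |-9|<=|10| out[9]=100 → r--
[2,10] |-9|<=|9| out[8]=81 → r--
[2,9] |-9|>|7| out[7]=81 → l++
[3,9] |-7|<=|7| out[6]=49 → r--
[3,8] |-7|>|6| out[5]=49 → l++
[4,8] |1|<=|6| out[4]=36 → r--
[4,7] |1|<=|5| out[3]=25 → r--
[4,6] |1|<=|3| out[2]=9 → r--
[4,5] |1|<=|2| out[1]=4 → r--
[4,4] |1|<=|1| out[0]=1 → r--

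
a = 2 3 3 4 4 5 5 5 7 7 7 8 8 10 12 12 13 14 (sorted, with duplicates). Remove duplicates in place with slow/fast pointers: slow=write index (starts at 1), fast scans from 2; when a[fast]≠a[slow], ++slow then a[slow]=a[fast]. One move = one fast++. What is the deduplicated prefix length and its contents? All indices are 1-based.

length 10; prefix = [2, 3, 4, 5, 7, 8, 10, 12, 13, 14]

slow=1 fast=2: a[fast]=3≠a[slow]=2 write a[2]=3, slow++,fast++
slow=2 fast=3: a[fast]=3=a[slow] dup, fast++
slow=2 fast=4: a[fast]=4≠a[slow]=3 write a[3]=4, slow++,fast++
slow=3 fast=5: a[fast]=4=a[slow] dup, fast++
slow=3 fast=6: a[fast]=5≠a[slow]=4 write a[4]=5, slow++,fast++
slow=4 fast=7: a[fast]=5=a[slow] dup, fast++
slow=4 fast=8: a[fast]=5=a[slow] dup, fast++
slow=4 fast=9: a[fast]=7≠a[slow]=5 write a[5]=7, slow++,fast++
slow=5 fast=10: a[fast]=7=a[slow] dup, fast++
slow=5 fast=11: a[fast]=7=a[slow] dup, fast++
slow=5 fast=12: a[fast]=8≠a[slow]=7 write a[6]=8, slow++,fast++
slow=6 fast=13: a[fast]=8=a[slow] dup, fast++
slow=6 fast=14: a[fast]=10≠a[slow]=8 write a[7]=10, slow++,fast++
slow=7 fast=15: a[fast]=12≠a[slow]=10 write a[8]=12, slow++,fast++
slow=8 fast=16: a[fast]=12=a[slow] dup, fast++
slow=8 fast=17: a[fast]=13≠a[slow]=12 write a[9]=13, slow++,fast++
slow=9 fast=18: a[fast]=14≠a[slow]=13 write a[10]=14, slow++,fast++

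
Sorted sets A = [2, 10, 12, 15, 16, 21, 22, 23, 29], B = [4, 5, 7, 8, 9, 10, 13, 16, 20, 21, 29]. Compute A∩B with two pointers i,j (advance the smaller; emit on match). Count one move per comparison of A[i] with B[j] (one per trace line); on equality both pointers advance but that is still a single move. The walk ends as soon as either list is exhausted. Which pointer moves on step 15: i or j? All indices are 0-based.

i

i=0 j=0: 2<4, i++
i=1 j=0: 10>4, j++
i=1 j=1: 10>5, j++
i=1 j=2: 10>7, j++
i=1 j=3: 10>8, j++
i=1 j=4: 10>9, j++
i=1 j=5: 10==10 emit, i++,j++
i=2 j=6: 12<13, i++
i=3 j=6: 15>13, j++
i=3 j=7: 15<16, i++
i=4 j=7: 16==16 emit, i++,j++
i=5 j=8: 21>20, j++
i=5 j=9: 21==21 emit, i++,j++
i=6 j=10: 22<29, i++
i=7 j=10: 23<29, i++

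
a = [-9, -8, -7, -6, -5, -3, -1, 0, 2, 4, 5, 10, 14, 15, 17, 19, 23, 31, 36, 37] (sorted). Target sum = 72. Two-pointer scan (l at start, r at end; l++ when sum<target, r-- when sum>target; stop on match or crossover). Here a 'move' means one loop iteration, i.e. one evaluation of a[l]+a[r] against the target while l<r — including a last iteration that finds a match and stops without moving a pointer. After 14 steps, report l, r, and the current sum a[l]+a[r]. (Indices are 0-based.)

l=14, r=19, sum=54

l=0 r=19: -9+37=28 <72, l++
l=1 r=19: -8+37=29 <72, l++
l=2 r=19: -7+37=30 <72, l++
l=3 r=19: -6+37=31 <72, l++
l=4 r=19: -5+37=32 <72, l++
l=5 r=19: -3+37=34 <72, l++
l=6 r=19: -1+37=36 <72, l++
l=7 r=19: 0+37=37 <72, l++
l=8 r=19: 2+37=39 <72, l++
l=9 r=19: 4+37=41 <72, l++
l=10 r=19: 5+37=42 <72, l++
l=11 r=19: 10+37=47 <72, l++
l=12 r=19: 14+37=51 <72, l++
l=13 r=19: 15+37=52 <72, l++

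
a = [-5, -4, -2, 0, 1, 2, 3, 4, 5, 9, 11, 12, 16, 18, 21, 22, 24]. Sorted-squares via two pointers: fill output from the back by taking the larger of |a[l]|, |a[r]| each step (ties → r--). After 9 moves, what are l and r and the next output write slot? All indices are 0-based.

l=0, r=7, next write slot=7

l=0 r=16: |-5|<=|24| out[16]=576, r--
l=0 r=15: |-5|<=|22| out[15]=484, r--
l=0 r=14: |-5|<=|21| out[14]=441, r--
l=0 r=13: |-5|<=|18| out[13]=324, r--
l=0 r=12: |-5|<=|16| out[12]=256, r--
l=0 r=11: |-5|<=|12| out[11]=144, r--
l=0 r=10: |-5|<=|11| out[10]=121, r--
l=0 r=9: |-5|<=|9| out[9]=81, r--
l=0 r=8: |-5|<=|5| out[8]=25, r--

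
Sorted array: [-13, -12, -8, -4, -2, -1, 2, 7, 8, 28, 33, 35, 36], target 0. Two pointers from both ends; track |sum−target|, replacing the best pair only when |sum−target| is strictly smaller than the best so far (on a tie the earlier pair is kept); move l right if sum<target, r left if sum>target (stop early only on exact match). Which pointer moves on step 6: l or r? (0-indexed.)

l

l=0 r=12: -13+36=23 d=23 *, r--
l=0 r=11: -13+35=22 d=22 *, r--
l=0 r=10: -13+33=20 d=20 *, r--
l=0 r=9: -13+28=15 d=15 *, r--
l=0 r=8: -13+8=-5 d=5 *, l++
l=1 r=8: -12+8=-4 d=4 *, l++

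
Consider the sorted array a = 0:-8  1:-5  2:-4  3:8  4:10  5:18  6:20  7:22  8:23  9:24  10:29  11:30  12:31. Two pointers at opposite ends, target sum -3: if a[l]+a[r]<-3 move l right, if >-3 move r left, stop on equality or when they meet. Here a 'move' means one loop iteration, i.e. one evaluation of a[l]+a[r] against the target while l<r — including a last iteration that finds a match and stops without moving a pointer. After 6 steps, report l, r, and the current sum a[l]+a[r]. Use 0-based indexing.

[0,12] -8+31=23 >-3 → r--
[0,11] -8+30=22 >-3 → r--
[0,10] -8+29=21 >-3 → r--
[0,9] -8+24=16 >-3 → r--
[0,8] -8+23=15 >-3 → r--
[0,7] -8+22=14 >-3 → r--

l=0, r=6, sum=12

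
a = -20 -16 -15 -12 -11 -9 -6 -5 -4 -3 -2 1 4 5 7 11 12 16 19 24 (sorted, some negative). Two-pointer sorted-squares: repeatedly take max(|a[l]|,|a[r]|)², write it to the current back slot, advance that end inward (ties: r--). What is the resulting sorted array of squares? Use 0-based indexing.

l=0 r=19: |-20|<=|24| out[19]=576, r--
l=0 r=18: |-20|>|19| out[18]=400, l++
l=1 r=18: |-16|<=|19| out[17]=361, r--
l=1 r=17: |-16|<=|16| out[16]=256, r--
l=1 r=16: |-16|>|12| out[15]=256, l++
l=2 r=16: |-15|>|12| out[14]=225, l++
l=3 r=16: |-12|<=|12| out[13]=144, r--
l=3 r=15: |-12|>|11| out[12]=144, l++
l=4 r=15: |-11|<=|11| out[11]=121, r--
l=4 r=14: |-11|>|7| out[10]=121, l++
l=5 r=14: |-9|>|7| out[9]=81, l++
l=6 r=14: |-6|<=|7| out[8]=49, r--
l=6 r=13: |-6|>|5| out[7]=36, l++
l=7 r=13: |-5|<=|5| out[6]=25, r--
l=7 r=12: |-5|>|4| out[5]=25, l++
l=8 r=12: |-4|<=|4| out[4]=16, r--
l=8 r=11: |-4|>|1| out[3]=16, l++
l=9 r=11: |-3|>|1| out[2]=9, l++
l=10 r=11: |-2|>|1| out[1]=4, l++
l=11 r=11: |1|<=|1| out[0]=1, r--

[1, 4, 9, 16, 16, 25, 25, 36, 49, 81, 121, 121, 144, 144, 225, 256, 256, 361, 400, 576]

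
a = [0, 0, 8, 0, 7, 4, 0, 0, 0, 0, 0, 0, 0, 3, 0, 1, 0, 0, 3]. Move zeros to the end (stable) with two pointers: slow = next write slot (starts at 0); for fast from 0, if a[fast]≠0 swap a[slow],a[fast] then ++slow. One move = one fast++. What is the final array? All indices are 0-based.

slow=0 fast=0: a[fast]=0, fast++
slow=0 fast=1: a[fast]=0, fast++
slow=0 fast=2: a[fast]=8≠0 swap→a[0]=8, slow++,fast++
slow=1 fast=3: a[fast]=0, fast++
slow=1 fast=4: a[fast]=7≠0 swap→a[1]=7, slow++,fast++
slow=2 fast=5: a[fast]=4≠0 swap→a[2]=4, slow++,fast++
slow=3 fast=6: a[fast]=0, fast++
slow=3 fast=7: a[fast]=0, fast++
slow=3 fast=8: a[fast]=0, fast++
slow=3 fast=9: a[fast]=0, fast++
slow=3 fast=10: a[fast]=0, fast++
slow=3 fast=11: a[fast]=0, fast++
slow=3 fast=12: a[fast]=0, fast++
slow=3 fast=13: a[fast]=3≠0 swap→a[3]=3, slow++,fast++
slow=4 fast=14: a[fast]=0, fast++
slow=4 fast=15: a[fast]=1≠0 swap→a[4]=1, slow++,fast++
slow=5 fast=16: a[fast]=0, fast++
slow=5 fast=17: a[fast]=0, fast++
slow=5 fast=18: a[fast]=3≠0 swap→a[5]=3, slow++,fast++

[8, 7, 4, 3, 1, 3, 0, 0, 0, 0, 0, 0, 0, 0, 0, 0, 0, 0, 0]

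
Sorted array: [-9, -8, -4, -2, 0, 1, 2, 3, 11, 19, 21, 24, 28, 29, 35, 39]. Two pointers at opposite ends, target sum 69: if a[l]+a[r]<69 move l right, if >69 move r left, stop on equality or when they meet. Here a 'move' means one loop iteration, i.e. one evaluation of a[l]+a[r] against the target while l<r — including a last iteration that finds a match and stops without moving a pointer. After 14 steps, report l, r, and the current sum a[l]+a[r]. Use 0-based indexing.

l=14, r=15, sum=74

[0,15] -9+39=30 <69 → l++
[1,15] -8+39=31 <69 → l++
[2,15] -4+39=35 <69 → l++
[3,15] -2+39=37 <69 → l++
[4,15] 0+39=39 <69 → l++
[5,15] 1+39=40 <69 → l++
[6,15] 2+39=41 <69 → l++
[7,15] 3+39=42 <69 → l++
[8,15] 11+39=50 <69 → l++
[9,15] 19+39=58 <69 → l++
[10,15] 21+39=60 <69 → l++
[11,15] 24+39=63 <69 → l++
[12,15] 28+39=67 <69 → l++
[13,15] 29+39=68 <69 → l++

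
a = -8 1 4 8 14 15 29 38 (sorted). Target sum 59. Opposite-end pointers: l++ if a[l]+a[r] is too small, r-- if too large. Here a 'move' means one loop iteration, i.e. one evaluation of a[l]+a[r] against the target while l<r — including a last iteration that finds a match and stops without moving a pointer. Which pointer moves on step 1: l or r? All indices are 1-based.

[1,8] -8+38=30 <59 → l++

l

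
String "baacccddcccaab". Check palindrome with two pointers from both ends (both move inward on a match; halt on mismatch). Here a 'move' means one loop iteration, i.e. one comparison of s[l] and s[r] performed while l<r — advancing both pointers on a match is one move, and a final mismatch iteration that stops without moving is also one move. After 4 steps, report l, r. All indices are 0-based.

[0,13] 'b'=='b' → l++,r--
[1,12] 'a'=='a' → l++,r--
[2,11] 'a'=='a' → l++,r--
[3,10] 'c'=='c' → l++,r--

l=4, r=9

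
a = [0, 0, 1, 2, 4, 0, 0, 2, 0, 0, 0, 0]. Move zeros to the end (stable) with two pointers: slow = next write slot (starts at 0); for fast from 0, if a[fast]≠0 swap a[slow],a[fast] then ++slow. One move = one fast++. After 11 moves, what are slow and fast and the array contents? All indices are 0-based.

slow=4, fast=11, a=[1, 2, 4, 2, 0, 0, 0, 0, 0, 0, 0, 0]

slow=0 fast=0: a[fast]=0, fast++
slow=0 fast=1: a[fast]=0, fast++
slow=0 fast=2: a[fast]=1≠0 swap→a[0]=1, slow++,fast++
slow=1 fast=3: a[fast]=2≠0 swap→a[1]=2, slow++,fast++
slow=2 fast=4: a[fast]=4≠0 swap→a[2]=4, slow++,fast++
slow=3 fast=5: a[fast]=0, fast++
slow=3 fast=6: a[fast]=0, fast++
slow=3 fast=7: a[fast]=2≠0 swap→a[3]=2, slow++,fast++
slow=4 fast=8: a[fast]=0, fast++
slow=4 fast=9: a[fast]=0, fast++
slow=4 fast=10: a[fast]=0, fast++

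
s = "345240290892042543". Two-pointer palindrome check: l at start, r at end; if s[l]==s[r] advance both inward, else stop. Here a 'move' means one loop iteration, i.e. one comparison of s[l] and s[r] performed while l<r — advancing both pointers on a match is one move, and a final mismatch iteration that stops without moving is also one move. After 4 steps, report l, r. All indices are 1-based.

[1,18] '3'=='3' → l++,r--
[2,17] '4'=='4' → l++,r--
[3,16] '5'=='5' → l++,r--
[4,15] '2'=='2' → l++,r--

l=5, r=14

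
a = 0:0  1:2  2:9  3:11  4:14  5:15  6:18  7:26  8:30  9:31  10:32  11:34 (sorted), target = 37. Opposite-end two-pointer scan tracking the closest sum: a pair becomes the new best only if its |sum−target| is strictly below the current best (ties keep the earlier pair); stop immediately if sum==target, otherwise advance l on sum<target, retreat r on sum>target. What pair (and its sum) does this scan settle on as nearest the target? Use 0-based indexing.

pair (11, 26) with sum 37 (|Δ|=0)

[0,11] 0+34=34 d=3 * → l++
[1,11] 2+34=36 d=1 * → l++
[2,11] 9+34=43 d=6 → r--
[2,10] 9+32=41 d=4 → r--
[2,9] 9+31=40 d=3 → r--
[2,8] 9+30=39 d=2 → r--
[2,7] 9+26=35 d=2 → l++
[3,7] 11+26=37 d=0 * → stop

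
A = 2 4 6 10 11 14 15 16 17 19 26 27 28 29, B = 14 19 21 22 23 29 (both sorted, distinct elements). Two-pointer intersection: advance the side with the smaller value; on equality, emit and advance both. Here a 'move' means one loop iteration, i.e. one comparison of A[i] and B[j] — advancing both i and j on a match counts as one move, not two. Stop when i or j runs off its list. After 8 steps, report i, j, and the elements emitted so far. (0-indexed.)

[i=0,j=0] 2<14 → i++
[i=1,j=0] 4<14 → i++
[i=2,j=0] 6<14 → i++
[i=3,j=0] 10<14 → i++
[i=4,j=0] 11<14 → i++
[i=5,j=0] 14==14 emit → i++,j++
[i=6,j=1] 15<19 → i++
[i=7,j=1] 16<19 → i++

i=8, j=1, emitted=[14]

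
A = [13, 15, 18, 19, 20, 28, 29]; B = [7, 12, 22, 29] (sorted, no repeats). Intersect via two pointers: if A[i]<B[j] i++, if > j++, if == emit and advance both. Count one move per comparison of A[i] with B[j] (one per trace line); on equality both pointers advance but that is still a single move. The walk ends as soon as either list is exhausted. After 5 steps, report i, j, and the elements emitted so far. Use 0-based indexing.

[i=0,j=0] 13>7 → j++
[i=0,j=1] 13>12 → j++
[i=0,j=2] 13<22 → i++
[i=1,j=2] 15<22 → i++
[i=2,j=2] 18<22 → i++

i=3, j=2, emitted=[]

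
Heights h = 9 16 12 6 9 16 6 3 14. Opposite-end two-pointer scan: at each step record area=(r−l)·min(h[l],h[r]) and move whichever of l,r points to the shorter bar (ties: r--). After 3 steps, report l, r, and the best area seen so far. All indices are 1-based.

l=2, r=7, best area=98

l=1 r=9: min(9,14)*8=72 best=72 *, l++
l=2 r=9: min(16,14)*7=98 best=98 *, r--
l=2 r=8: min(16,3)*6=18 best=98, r--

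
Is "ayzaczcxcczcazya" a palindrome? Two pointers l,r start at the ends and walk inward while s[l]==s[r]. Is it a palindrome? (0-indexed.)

not a palindrome (mismatch at 7,8)

[0,15] 'a'=='a' → l++,r--
[1,14] 'y'=='y' → l++,r--
[2,13] 'z'=='z' → l++,r--
[3,12] 'a'=='a' → l++,r--
[4,11] 'c'=='c' → l++,r--
[5,10] 'z'=='z' → l++,r--
[6,9] 'c'=='c' → l++,r--
[7,8] 'x'!='c' → stop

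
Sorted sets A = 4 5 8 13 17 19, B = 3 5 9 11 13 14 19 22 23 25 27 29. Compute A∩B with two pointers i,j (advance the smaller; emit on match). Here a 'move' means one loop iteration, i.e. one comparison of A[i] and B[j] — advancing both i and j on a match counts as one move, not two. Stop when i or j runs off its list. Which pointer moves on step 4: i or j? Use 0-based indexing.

i

[i=0,j=0] 4>3 → j++
[i=0,j=1] 4<5 → i++
[i=1,j=1] 5==5 emit → i++,j++
[i=2,j=2] 8<9 → i++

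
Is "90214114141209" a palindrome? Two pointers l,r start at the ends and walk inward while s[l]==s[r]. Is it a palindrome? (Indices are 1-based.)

not a palindrome (mismatch at 7,8)

[1,14] '9'=='9' → l++,r--
[2,13] '0'=='0' → l++,r--
[3,12] '2'=='2' → l++,r--
[4,11] '1'=='1' → l++,r--
[5,10] '4'=='4' → l++,r--
[6,9] '1'=='1' → l++,r--
[7,8] '1'!='4' → stop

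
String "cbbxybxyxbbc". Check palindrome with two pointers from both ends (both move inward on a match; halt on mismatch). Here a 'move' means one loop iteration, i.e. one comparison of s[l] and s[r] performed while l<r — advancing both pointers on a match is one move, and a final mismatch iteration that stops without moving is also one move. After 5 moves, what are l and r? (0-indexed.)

l=5, r=6

[0,11] 'c'=='c' → l++,r--
[1,10] 'b'=='b' → l++,r--
[2,9] 'b'=='b' → l++,r--
[3,8] 'x'=='x' → l++,r--
[4,7] 'y'=='y' → l++,r--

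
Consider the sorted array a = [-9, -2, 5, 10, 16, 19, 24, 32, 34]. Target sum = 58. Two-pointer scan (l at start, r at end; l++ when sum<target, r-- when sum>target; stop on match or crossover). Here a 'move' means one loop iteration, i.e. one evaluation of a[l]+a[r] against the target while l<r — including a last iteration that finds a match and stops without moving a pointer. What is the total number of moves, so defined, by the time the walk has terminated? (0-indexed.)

7 moves

l=0 r=8: -9+34=25 <58, l++
l=1 r=8: -2+34=32 <58, l++
l=2 r=8: 5+34=39 <58, l++
l=3 r=8: 10+34=44 <58, l++
l=4 r=8: 16+34=50 <58, l++
l=5 r=8: 19+34=53 <58, l++
l=6 r=8: 24+34=58, found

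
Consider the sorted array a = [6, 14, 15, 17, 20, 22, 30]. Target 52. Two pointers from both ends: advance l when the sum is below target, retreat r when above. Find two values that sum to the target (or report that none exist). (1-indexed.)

l=1 r=7: 6+30=36 <52, l++
l=2 r=7: 14+30=44 <52, l++
l=3 r=7: 15+30=45 <52, l++
l=4 r=7: 17+30=47 <52, l++
l=5 r=7: 20+30=50 <52, l++
l=6 r=7: 22+30=52, found

(22, 30)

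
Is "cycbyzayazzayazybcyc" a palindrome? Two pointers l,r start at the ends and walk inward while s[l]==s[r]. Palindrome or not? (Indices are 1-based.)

palindrome

[1,20] 'c'=='c' → l++,r--
[2,19] 'y'=='y' → l++,r--
[3,18] 'c'=='c' → l++,r--
[4,17] 'b'=='b' → l++,r--
[5,16] 'y'=='y' → l++,r--
[6,15] 'z'=='z' → l++,r--
[7,14] 'a'=='a' → l++,r--
[8,13] 'y'=='y' → l++,r--
[9,12] 'a'=='a' → l++,r--
[10,11] 'z'=='z' → l++,r--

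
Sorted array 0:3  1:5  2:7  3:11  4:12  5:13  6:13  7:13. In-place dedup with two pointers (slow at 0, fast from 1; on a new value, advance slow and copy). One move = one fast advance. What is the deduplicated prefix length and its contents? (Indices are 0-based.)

(s=0,f=1) a[fast]=5≠a[slow]=3 write a[1]=5 → slow++,fast++
(s=1,f=2) a[fast]=7≠a[slow]=5 write a[2]=7 → slow++,fast++
(s=2,f=3) a[fast]=11≠a[slow]=7 write a[3]=11 → slow++,fast++
(s=3,f=4) a[fast]=12≠a[slow]=11 write a[4]=12 → slow++,fast++
(s=4,f=5) a[fast]=13≠a[slow]=12 write a[5]=13 → slow++,fast++
(s=5,f=6) a[fast]=13=a[slow] dup → fast++
(s=5,f=7) a[fast]=13=a[slow] dup → fast++

length 6; prefix = [3, 5, 7, 11, 12, 13]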